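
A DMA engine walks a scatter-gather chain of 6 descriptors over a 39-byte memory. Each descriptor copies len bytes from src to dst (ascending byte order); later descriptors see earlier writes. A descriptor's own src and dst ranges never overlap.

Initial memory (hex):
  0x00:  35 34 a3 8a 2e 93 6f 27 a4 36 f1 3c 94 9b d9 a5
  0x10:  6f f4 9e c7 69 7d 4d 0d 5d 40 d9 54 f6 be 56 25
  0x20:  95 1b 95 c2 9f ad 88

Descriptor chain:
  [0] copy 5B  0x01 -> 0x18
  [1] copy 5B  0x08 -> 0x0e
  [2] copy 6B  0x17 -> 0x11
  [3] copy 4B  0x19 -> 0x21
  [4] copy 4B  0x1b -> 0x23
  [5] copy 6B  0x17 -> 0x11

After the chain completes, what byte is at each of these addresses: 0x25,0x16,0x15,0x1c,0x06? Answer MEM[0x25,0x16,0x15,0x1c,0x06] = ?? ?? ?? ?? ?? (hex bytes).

  after D0: wrote 5B at 0x18 = 34a38a2e93
  after D1: wrote 5B at 0x0e = a436f13c94
  after D2: wrote 6B at 0x11 = 0d34a38a2e93
  after D3: wrote 4B at 0x21 = a38a2e93
  after D4: wrote 4B at 0x23 = 2e93be56
  after D5: wrote 6B at 0x11 = 0d34a38a2e93
query mem[0x25]=0xbe, mem[0x16]=0x93, mem[0x15]=0x2e, mem[0x1c]=0x93, mem[0x06]=0x6f

MEM[0x25,0x16,0x15,0x1c,0x06] = be 93 2e 93 6f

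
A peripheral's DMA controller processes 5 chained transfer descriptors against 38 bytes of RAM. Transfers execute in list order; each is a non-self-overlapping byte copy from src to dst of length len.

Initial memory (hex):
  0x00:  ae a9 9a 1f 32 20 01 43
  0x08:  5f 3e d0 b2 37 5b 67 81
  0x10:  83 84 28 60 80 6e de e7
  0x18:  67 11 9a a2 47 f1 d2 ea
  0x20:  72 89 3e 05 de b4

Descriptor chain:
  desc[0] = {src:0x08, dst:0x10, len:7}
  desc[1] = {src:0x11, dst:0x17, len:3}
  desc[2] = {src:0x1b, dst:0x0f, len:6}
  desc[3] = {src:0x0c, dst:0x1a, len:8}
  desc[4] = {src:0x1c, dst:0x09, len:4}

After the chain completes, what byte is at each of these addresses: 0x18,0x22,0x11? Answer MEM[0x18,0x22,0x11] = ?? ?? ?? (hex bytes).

MEM[0x18,0x22,0x11] = d0 3e f1

D0: mem[0x10..0x16] <- [5f 3e d0 b2 37 5b 67]
D1: mem[0x17..0x19] <- [3e d0 b2]
D2: mem[0x0f..0x14] <- [a2 47 f1 d2 ea 72]
D3: mem[0x1a..0x21] <- [37 5b 67 a2 47 f1 d2 ea]
D4: mem[0x09..0x0c] <- [67 a2 47 f1]
query mem[0x18]=0xd0, mem[0x22]=0x3e, mem[0x11]=0xf1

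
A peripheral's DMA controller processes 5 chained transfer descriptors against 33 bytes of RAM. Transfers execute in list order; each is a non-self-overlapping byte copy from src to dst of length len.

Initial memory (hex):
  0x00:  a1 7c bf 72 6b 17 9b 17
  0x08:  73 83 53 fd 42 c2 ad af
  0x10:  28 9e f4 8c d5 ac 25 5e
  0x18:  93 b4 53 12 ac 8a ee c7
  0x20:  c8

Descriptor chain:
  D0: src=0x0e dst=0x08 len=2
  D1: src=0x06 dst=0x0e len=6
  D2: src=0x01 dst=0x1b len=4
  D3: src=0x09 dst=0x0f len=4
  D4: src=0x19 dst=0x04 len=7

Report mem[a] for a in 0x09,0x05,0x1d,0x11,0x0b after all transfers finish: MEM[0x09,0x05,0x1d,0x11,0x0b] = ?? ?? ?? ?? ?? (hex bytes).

MEM[0x09,0x05,0x1d,0x11,0x0b] = 6b 53 72 fd fd

#0 dst[0x08+2] := {0xad,0xaf}
#1 dst[0x0e+6] := {0x9b,0x17,0xad,0xaf,0x53,0xfd}
#2 dst[0x1b+4] := {0x7c,0xbf,0x72,0x6b}
#3 dst[0x0f+4] := {0xaf,0x53,0xfd,0x42}
#4 dst[0x04+7] := {0xb4,0x53,0x7c,0xbf,0x72,0x6b,0xc7}
query mem[0x09]=0x6b, mem[0x05]=0x53, mem[0x1d]=0x72, mem[0x11]=0xfd, mem[0x0b]=0xfd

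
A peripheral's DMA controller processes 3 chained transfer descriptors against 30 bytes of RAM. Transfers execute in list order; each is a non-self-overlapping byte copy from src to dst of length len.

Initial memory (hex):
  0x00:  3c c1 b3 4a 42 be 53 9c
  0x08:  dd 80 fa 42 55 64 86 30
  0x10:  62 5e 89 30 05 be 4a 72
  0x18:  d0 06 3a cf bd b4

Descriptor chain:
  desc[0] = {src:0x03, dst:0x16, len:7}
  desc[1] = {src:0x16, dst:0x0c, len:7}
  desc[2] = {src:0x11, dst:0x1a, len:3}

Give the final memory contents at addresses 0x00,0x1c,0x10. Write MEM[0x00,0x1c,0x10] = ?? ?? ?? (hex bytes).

MEM[0x00,0x1c,0x10] = 3c 30 9c

  after D0: wrote 7B at 0x16 = 4a42be539cdd80
  after D1: wrote 7B at 0x0c = 4a42be539cdd80
  after D2: wrote 3B at 0x1a = dd8030
query mem[0x00]=0x3c, mem[0x1c]=0x30, mem[0x10]=0x9c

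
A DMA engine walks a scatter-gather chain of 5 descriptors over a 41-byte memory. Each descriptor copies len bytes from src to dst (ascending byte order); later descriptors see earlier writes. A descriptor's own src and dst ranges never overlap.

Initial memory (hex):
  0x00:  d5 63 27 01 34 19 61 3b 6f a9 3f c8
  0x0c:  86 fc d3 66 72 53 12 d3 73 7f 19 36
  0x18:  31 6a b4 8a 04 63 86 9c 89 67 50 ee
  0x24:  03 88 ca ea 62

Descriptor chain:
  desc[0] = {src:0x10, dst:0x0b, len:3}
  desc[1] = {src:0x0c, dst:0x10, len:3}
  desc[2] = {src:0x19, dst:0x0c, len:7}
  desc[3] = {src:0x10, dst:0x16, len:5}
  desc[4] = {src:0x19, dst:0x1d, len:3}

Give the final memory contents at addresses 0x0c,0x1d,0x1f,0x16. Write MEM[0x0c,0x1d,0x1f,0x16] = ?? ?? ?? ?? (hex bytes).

[0] 0x10->0x0b len=3 : 72 53 12
[1] 0x0c->0x10 len=3 : 53 12 d3
[2] 0x19->0x0c len=7 : 6a b4 8a 04 63 86 9c
[3] 0x10->0x16 len=5 : 63 86 9c d3 73
[4] 0x19->0x1d len=3 : d3 73 8a
query mem[0x0c]=0x6a, mem[0x1d]=0xd3, mem[0x1f]=0x8a, mem[0x16]=0x63

MEM[0x0c,0x1d,0x1f,0x16] = 6a d3 8a 63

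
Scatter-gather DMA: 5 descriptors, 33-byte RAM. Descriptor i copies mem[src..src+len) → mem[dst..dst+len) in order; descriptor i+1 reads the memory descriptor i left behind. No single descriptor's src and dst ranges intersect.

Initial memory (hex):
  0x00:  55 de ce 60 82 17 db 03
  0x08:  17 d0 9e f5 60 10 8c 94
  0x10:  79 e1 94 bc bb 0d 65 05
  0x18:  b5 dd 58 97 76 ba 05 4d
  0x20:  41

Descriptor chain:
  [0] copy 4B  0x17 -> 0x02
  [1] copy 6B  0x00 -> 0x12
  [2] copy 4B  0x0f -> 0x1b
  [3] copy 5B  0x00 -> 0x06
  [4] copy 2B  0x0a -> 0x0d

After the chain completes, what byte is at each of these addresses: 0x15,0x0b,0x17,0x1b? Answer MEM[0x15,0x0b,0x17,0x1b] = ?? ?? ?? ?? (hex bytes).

#0 dst[0x02+4] := {0x05,0xb5,0xdd,0x58}
#1 dst[0x12+6] := {0x55,0xde,0x05,0xb5,0xdd,0x58}
#2 dst[0x1b+4] := {0x94,0x79,0xe1,0x55}
#3 dst[0x06+5] := {0x55,0xde,0x05,0xb5,0xdd}
#4 dst[0x0d+2] := {0xdd,0xf5}
query mem[0x15]=0xb5, mem[0x0b]=0xf5, mem[0x17]=0x58, mem[0x1b]=0x94

MEM[0x15,0x0b,0x17,0x1b] = b5 f5 58 94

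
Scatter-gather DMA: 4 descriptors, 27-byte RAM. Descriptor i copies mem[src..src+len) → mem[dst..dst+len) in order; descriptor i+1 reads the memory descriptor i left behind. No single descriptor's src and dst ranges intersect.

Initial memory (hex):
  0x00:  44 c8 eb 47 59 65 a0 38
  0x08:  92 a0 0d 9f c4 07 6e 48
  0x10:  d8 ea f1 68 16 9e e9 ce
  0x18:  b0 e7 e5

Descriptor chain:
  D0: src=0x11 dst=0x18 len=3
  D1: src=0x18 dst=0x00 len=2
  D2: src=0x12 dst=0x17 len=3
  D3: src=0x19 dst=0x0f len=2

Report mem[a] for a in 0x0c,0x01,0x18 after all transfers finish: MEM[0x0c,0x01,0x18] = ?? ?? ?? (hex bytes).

MEM[0x0c,0x01,0x18] = c4 f1 68

[0] 0x11->0x18 len=3 : ea f1 68
[1] 0x18->0x00 len=2 : ea f1
[2] 0x12->0x17 len=3 : f1 68 16
[3] 0x19->0x0f len=2 : 16 68
query mem[0x0c]=0xc4, mem[0x01]=0xf1, mem[0x18]=0x68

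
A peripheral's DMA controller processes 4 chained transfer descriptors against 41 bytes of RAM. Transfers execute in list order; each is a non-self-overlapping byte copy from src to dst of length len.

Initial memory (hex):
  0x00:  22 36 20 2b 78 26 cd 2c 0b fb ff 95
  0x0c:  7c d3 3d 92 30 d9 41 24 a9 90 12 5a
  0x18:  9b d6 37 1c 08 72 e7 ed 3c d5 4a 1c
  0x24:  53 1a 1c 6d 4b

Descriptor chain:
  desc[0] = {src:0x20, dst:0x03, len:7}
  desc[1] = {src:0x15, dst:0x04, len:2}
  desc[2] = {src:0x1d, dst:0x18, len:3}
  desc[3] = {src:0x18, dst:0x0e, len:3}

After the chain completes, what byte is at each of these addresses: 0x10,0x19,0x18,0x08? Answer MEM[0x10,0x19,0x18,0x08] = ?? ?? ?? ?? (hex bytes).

MEM[0x10,0x19,0x18,0x08] = ed e7 72 1a

[0] 0x20->0x03 len=7 : 3c d5 4a 1c 53 1a 1c
[1] 0x15->0x04 len=2 : 90 12
[2] 0x1d->0x18 len=3 : 72 e7 ed
[3] 0x18->0x0e len=3 : 72 e7 ed
query mem[0x10]=0xed, mem[0x19]=0xe7, mem[0x18]=0x72, mem[0x08]=0x1a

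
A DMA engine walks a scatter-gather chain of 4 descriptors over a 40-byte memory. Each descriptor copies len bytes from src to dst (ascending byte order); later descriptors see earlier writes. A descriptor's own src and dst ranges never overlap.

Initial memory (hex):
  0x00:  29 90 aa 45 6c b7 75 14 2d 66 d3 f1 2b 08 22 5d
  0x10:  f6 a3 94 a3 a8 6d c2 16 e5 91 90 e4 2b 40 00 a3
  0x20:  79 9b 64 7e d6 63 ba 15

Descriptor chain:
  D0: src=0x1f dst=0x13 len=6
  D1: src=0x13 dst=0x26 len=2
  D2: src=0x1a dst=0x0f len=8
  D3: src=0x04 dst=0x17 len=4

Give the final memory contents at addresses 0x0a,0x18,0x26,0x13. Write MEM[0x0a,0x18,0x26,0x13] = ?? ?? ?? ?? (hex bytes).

MEM[0x0a,0x18,0x26,0x13] = d3 b7 a3 00

  after D0: wrote 6B at 0x13 = a3799b647ed6
  after D1: wrote 2B at 0x26 = a379
  after D2: wrote 8B at 0x0f = 90e42b4000a3799b
  after D3: wrote 4B at 0x17 = 6cb77514
query mem[0x0a]=0xd3, mem[0x18]=0xb7, mem[0x26]=0xa3, mem[0x13]=0x00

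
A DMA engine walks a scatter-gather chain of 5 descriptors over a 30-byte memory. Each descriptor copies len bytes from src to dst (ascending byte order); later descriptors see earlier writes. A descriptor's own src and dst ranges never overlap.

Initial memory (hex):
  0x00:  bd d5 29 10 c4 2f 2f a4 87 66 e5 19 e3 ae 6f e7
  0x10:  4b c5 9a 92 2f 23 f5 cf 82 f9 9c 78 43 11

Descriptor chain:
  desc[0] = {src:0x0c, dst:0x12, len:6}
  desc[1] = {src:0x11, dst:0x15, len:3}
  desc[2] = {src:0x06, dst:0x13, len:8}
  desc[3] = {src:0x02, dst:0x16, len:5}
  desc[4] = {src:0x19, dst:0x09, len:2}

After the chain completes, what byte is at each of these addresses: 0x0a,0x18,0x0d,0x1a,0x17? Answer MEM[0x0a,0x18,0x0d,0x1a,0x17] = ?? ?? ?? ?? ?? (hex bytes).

#0 dst[0x12+6] := {0xe3,0xae,0x6f,0xe7,0x4b,0xc5}
#1 dst[0x15+3] := {0xc5,0xe3,0xae}
#2 dst[0x13+8] := {0x2f,0xa4,0x87,0x66,0xe5,0x19,0xe3,0xae}
#3 dst[0x16+5] := {0x29,0x10,0xc4,0x2f,0x2f}
#4 dst[0x09+2] := {0x2f,0x2f}
query mem[0x0a]=0x2f, mem[0x18]=0xc4, mem[0x0d]=0xae, mem[0x1a]=0x2f, mem[0x17]=0x10

MEM[0x0a,0x18,0x0d,0x1a,0x17] = 2f c4 ae 2f 10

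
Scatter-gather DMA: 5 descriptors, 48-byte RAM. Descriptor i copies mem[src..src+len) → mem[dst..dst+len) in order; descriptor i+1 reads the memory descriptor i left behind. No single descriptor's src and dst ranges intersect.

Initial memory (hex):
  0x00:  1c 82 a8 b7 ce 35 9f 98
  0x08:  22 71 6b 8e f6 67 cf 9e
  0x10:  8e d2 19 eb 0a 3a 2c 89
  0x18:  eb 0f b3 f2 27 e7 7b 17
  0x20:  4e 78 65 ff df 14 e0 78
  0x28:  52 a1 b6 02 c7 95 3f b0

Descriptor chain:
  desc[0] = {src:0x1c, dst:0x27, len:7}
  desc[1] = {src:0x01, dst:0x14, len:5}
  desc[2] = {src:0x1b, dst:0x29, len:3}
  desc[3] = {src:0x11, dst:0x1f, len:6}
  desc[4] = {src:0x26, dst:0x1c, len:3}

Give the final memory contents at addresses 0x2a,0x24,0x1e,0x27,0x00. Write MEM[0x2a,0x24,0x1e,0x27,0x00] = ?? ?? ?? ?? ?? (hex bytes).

MEM[0x2a,0x24,0x1e,0x27,0x00] = 27 b7 e7 27 1c

[0] 0x1c->0x27 len=7 : 27 e7 7b 17 4e 78 65
[1] 0x01->0x14 len=5 : 82 a8 b7 ce 35
[2] 0x1b->0x29 len=3 : f2 27 e7
[3] 0x11->0x1f len=6 : d2 19 eb 82 a8 b7
[4] 0x26->0x1c len=3 : e0 27 e7
query mem[0x2a]=0x27, mem[0x24]=0xb7, mem[0x1e]=0xe7, mem[0x27]=0x27, mem[0x00]=0x1c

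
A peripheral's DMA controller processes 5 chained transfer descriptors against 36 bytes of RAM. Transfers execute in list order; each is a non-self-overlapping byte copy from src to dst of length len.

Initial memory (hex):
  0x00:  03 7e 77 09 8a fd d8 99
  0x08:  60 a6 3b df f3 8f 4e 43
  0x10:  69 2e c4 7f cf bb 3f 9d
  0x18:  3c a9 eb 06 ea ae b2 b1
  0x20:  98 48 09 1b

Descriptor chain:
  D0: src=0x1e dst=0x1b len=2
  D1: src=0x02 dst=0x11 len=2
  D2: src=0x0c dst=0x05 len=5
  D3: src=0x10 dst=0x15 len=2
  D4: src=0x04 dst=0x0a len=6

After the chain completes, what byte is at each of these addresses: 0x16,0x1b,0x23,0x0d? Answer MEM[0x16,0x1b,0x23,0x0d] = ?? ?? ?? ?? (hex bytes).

MEM[0x16,0x1b,0x23,0x0d] = 77 b2 1b 4e

  after D0: wrote 2B at 0x1b = b2b1
  after D1: wrote 2B at 0x11 = 7709
  after D2: wrote 5B at 0x05 = f38f4e4369
  after D3: wrote 2B at 0x15 = 6977
  after D4: wrote 6B at 0x0a = 8af38f4e4369
query mem[0x16]=0x77, mem[0x1b]=0xb2, mem[0x23]=0x1b, mem[0x0d]=0x4e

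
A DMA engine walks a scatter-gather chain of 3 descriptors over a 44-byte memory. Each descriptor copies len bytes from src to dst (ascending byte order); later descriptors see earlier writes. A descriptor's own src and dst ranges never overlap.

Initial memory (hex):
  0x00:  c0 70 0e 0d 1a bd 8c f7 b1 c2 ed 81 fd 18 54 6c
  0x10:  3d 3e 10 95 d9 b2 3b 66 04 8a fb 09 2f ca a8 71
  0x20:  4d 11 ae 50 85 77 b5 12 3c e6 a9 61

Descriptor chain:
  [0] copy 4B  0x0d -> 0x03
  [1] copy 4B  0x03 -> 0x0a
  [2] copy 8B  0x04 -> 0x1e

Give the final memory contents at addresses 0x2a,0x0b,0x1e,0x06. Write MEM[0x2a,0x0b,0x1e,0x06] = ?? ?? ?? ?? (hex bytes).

#0 dst[0x03+4] := {0x18,0x54,0x6c,0x3d}
#1 dst[0x0a+4] := {0x18,0x54,0x6c,0x3d}
#2 dst[0x1e+8] := {0x54,0x6c,0x3d,0xf7,0xb1,0xc2,0x18,0x54}
query mem[0x2a]=0xa9, mem[0x0b]=0x54, mem[0x1e]=0x54, mem[0x06]=0x3d

MEM[0x2a,0x0b,0x1e,0x06] = a9 54 54 3d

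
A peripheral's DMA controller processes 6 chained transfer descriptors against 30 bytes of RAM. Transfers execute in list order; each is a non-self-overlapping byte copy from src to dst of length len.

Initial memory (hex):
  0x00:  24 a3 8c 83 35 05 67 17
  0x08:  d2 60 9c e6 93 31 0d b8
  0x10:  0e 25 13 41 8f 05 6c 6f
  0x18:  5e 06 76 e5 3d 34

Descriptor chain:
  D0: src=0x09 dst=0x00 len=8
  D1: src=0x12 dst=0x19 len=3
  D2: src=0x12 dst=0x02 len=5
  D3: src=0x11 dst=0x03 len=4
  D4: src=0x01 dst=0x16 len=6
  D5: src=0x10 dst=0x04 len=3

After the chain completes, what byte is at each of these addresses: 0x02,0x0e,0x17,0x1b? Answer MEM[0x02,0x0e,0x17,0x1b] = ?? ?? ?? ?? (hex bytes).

  after D0: wrote 8B at 0x00 = 609ce693310db80e
  after D1: wrote 3B at 0x19 = 13418f
  after D2: wrote 5B at 0x02 = 13418f056c
  after D3: wrote 4B at 0x03 = 2513418f
  after D4: wrote 6B at 0x16 = 9c132513418f
  after D5: wrote 3B at 0x04 = 0e2513
query mem[0x02]=0x13, mem[0x0e]=0x0d, mem[0x17]=0x13, mem[0x1b]=0x8f

MEM[0x02,0x0e,0x17,0x1b] = 13 0d 13 8f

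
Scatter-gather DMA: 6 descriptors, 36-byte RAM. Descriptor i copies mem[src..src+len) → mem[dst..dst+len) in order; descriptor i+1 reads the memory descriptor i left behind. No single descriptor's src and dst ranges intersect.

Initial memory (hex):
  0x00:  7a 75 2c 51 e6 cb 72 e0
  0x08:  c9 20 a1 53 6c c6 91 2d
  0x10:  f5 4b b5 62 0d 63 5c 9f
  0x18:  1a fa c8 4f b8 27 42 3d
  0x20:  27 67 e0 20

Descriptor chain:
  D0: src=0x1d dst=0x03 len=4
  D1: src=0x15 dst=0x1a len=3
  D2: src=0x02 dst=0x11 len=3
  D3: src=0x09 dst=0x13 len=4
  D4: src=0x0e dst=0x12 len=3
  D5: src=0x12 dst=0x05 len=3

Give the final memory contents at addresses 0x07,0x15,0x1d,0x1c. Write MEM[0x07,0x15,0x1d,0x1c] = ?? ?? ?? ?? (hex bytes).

MEM[0x07,0x15,0x1d,0x1c] = f5 53 27 9f

D0: mem[0x03..0x06] <- [27 42 3d 27]
D1: mem[0x1a..0x1c] <- [63 5c 9f]
D2: mem[0x11..0x13] <- [2c 27 42]
D3: mem[0x13..0x16] <- [20 a1 53 6c]
D4: mem[0x12..0x14] <- [91 2d f5]
D5: mem[0x05..0x07] <- [91 2d f5]
query mem[0x07]=0xf5, mem[0x15]=0x53, mem[0x1d]=0x27, mem[0x1c]=0x9f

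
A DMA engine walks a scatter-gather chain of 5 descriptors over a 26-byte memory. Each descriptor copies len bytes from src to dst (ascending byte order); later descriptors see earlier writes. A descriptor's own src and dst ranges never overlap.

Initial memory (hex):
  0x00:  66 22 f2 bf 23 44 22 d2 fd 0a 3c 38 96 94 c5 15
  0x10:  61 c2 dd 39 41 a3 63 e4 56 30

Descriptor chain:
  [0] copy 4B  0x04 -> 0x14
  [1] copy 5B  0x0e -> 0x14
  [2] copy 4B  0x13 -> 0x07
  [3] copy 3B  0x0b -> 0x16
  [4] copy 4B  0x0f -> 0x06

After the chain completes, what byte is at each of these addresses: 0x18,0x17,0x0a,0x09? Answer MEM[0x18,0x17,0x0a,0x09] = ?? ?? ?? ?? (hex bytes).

[0] 0x04->0x14 len=4 : 23 44 22 d2
[1] 0x0e->0x14 len=5 : c5 15 61 c2 dd
[2] 0x13->0x07 len=4 : 39 c5 15 61
[3] 0x0b->0x16 len=3 : 38 96 94
[4] 0x0f->0x06 len=4 : 15 61 c2 dd
query mem[0x18]=0x94, mem[0x17]=0x96, mem[0x0a]=0x61, mem[0x09]=0xdd

MEM[0x18,0x17,0x0a,0x09] = 94 96 61 dd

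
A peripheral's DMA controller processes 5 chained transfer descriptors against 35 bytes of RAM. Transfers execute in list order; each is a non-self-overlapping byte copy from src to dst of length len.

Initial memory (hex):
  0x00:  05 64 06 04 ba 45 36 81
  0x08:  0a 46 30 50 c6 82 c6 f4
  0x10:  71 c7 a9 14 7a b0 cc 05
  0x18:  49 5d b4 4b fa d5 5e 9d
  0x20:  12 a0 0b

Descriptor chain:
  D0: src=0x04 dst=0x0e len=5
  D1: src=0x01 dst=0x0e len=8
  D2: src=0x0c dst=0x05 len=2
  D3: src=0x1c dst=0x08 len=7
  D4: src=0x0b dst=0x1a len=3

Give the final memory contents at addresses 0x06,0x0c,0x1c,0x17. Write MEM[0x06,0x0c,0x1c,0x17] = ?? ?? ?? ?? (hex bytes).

D0: mem[0x0e..0x12] <- [ba 45 36 81 0a]
D1: mem[0x0e..0x15] <- [64 06 04 ba 45 36 81 0a]
D2: mem[0x05..0x06] <- [c6 82]
D3: mem[0x08..0x0e] <- [fa d5 5e 9d 12 a0 0b]
D4: mem[0x1a..0x1c] <- [9d 12 a0]
query mem[0x06]=0x82, mem[0x0c]=0x12, mem[0x1c]=0xa0, mem[0x17]=0x05

MEM[0x06,0x0c,0x1c,0x17] = 82 12 a0 05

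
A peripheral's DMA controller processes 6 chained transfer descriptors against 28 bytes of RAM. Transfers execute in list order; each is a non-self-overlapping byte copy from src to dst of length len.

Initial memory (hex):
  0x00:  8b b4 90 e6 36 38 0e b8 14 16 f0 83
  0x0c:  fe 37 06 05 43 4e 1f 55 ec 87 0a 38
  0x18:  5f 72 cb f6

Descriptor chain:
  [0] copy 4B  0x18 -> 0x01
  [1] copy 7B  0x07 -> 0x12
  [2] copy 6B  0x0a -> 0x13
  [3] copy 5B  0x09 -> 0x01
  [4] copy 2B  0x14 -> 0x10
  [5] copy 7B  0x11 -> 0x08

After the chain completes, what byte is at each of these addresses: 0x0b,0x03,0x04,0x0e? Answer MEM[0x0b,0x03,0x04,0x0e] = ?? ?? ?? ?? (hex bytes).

[0] 0x18->0x01 len=4 : 5f 72 cb f6
[1] 0x07->0x12 len=7 : b8 14 16 f0 83 fe 37
[2] 0x0a->0x13 len=6 : f0 83 fe 37 06 05
[3] 0x09->0x01 len=5 : 16 f0 83 fe 37
[4] 0x14->0x10 len=2 : 83 fe
[5] 0x11->0x08 len=7 : fe b8 f0 83 fe 37 06
query mem[0x0b]=0x83, mem[0x03]=0x83, mem[0x04]=0xfe, mem[0x0e]=0x06

MEM[0x0b,0x03,0x04,0x0e] = 83 83 fe 06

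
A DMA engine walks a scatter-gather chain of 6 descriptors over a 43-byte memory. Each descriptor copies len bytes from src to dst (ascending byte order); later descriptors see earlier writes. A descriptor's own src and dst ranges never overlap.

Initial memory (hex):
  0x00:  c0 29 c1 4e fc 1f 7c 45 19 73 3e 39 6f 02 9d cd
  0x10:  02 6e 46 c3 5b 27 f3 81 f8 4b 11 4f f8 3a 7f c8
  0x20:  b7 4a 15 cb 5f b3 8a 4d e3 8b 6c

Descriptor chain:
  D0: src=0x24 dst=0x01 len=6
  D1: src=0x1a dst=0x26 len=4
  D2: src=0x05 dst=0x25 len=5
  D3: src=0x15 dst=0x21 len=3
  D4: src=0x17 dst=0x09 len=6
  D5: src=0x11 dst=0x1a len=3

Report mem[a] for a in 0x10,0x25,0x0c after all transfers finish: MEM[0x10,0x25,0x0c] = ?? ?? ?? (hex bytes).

MEM[0x10,0x25,0x0c] = 02 e3 11

[0] 0x24->0x01 len=6 : 5f b3 8a 4d e3 8b
[1] 0x1a->0x26 len=4 : 11 4f f8 3a
[2] 0x05->0x25 len=5 : e3 8b 45 19 73
[3] 0x15->0x21 len=3 : 27 f3 81
[4] 0x17->0x09 len=6 : 81 f8 4b 11 4f f8
[5] 0x11->0x1a len=3 : 6e 46 c3
query mem[0x10]=0x02, mem[0x25]=0xe3, mem[0x0c]=0x11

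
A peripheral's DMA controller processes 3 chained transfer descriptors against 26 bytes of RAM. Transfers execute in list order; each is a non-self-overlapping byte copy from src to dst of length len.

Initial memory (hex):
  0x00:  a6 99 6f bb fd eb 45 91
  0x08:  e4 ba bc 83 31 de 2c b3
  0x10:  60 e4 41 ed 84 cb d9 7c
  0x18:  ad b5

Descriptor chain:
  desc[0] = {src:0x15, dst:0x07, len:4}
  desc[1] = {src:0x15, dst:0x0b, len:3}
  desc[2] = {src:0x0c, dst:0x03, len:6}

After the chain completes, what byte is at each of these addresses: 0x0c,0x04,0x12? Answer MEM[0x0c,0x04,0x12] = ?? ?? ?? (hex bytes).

D0: mem[0x07..0x0a] <- [cb d9 7c ad]
D1: mem[0x0b..0x0d] <- [cb d9 7c]
D2: mem[0x03..0x08] <- [d9 7c 2c b3 60 e4]
query mem[0x0c]=0xd9, mem[0x04]=0x7c, mem[0x12]=0x41

MEM[0x0c,0x04,0x12] = d9 7c 41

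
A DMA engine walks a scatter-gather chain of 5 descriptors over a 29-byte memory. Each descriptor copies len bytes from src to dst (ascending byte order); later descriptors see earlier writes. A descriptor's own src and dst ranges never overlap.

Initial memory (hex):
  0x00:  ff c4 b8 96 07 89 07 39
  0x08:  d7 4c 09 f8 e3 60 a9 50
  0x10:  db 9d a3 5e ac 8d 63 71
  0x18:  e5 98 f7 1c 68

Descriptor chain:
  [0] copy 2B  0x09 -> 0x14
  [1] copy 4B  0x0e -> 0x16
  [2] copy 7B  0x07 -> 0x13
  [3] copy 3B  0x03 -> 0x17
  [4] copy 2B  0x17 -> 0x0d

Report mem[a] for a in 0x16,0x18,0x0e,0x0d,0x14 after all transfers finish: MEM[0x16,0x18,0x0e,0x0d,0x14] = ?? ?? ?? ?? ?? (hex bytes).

D0: mem[0x14..0x15] <- [4c 09]
D1: mem[0x16..0x19] <- [a9 50 db 9d]
D2: mem[0x13..0x19] <- [39 d7 4c 09 f8 e3 60]
D3: mem[0x17..0x19] <- [96 07 89]
D4: mem[0x0d..0x0e] <- [96 07]
query mem[0x16]=0x09, mem[0x18]=0x07, mem[0x0e]=0x07, mem[0x0d]=0x96, mem[0x14]=0xd7

MEM[0x16,0x18,0x0e,0x0d,0x14] = 09 07 07 96 d7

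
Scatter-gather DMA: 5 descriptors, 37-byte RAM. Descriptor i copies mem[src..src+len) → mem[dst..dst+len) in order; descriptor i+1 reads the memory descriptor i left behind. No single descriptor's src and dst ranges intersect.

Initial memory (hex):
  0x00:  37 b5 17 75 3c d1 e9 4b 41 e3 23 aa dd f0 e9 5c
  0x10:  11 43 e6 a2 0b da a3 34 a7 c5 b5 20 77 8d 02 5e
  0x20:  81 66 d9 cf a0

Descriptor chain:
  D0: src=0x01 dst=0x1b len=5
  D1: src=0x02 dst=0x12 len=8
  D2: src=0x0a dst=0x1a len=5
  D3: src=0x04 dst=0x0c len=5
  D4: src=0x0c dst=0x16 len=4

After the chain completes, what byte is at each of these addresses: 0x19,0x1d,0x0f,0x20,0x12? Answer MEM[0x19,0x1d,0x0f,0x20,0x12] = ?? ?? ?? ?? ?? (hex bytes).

D0: mem[0x1b..0x1f] <- [b5 17 75 3c d1]
D1: mem[0x12..0x19] <- [17 75 3c d1 e9 4b 41 e3]
D2: mem[0x1a..0x1e] <- [23 aa dd f0 e9]
D3: mem[0x0c..0x10] <- [3c d1 e9 4b 41]
D4: mem[0x16..0x19] <- [3c d1 e9 4b]
query mem[0x19]=0x4b, mem[0x1d]=0xf0, mem[0x0f]=0x4b, mem[0x20]=0x81, mem[0x12]=0x17

MEM[0x19,0x1d,0x0f,0x20,0x12] = 4b f0 4b 81 17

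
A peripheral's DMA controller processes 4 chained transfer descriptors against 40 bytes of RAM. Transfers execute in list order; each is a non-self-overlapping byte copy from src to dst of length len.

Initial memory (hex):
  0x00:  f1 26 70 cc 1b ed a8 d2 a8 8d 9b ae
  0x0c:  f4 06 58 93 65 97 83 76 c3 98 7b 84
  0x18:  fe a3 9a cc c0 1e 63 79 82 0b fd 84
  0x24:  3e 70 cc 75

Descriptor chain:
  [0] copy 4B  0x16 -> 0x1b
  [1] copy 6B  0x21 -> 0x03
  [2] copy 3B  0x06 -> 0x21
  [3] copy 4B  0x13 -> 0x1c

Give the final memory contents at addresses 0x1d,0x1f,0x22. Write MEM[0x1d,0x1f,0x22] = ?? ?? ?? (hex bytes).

#0 dst[0x1b+4] := {0x7b,0x84,0xfe,0xa3}
#1 dst[0x03+6] := {0x0b,0xfd,0x84,0x3e,0x70,0xcc}
#2 dst[0x21+3] := {0x3e,0x70,0xcc}
#3 dst[0x1c+4] := {0x76,0xc3,0x98,0x7b}
query mem[0x1d]=0xc3, mem[0x1f]=0x7b, mem[0x22]=0x70

MEM[0x1d,0x1f,0x22] = c3 7b 70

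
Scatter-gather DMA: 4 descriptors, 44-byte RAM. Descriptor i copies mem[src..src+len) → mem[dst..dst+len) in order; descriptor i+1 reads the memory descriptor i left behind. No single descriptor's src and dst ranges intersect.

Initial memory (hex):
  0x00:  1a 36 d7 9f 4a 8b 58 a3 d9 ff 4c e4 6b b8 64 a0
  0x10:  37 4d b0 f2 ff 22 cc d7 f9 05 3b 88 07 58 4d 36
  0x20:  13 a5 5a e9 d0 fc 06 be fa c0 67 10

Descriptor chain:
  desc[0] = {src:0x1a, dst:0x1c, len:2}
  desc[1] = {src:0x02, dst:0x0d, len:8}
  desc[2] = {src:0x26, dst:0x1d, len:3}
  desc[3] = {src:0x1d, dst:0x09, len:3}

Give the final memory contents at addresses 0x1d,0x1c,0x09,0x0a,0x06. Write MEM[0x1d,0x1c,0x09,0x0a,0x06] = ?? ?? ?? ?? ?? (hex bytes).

MEM[0x1d,0x1c,0x09,0x0a,0x06] = 06 3b 06 be 58

[0] 0x1a->0x1c len=2 : 3b 88
[1] 0x02->0x0d len=8 : d7 9f 4a 8b 58 a3 d9 ff
[2] 0x26->0x1d len=3 : 06 be fa
[3] 0x1d->0x09 len=3 : 06 be fa
query mem[0x1d]=0x06, mem[0x1c]=0x3b, mem[0x09]=0x06, mem[0x0a]=0xbe, mem[0x06]=0x58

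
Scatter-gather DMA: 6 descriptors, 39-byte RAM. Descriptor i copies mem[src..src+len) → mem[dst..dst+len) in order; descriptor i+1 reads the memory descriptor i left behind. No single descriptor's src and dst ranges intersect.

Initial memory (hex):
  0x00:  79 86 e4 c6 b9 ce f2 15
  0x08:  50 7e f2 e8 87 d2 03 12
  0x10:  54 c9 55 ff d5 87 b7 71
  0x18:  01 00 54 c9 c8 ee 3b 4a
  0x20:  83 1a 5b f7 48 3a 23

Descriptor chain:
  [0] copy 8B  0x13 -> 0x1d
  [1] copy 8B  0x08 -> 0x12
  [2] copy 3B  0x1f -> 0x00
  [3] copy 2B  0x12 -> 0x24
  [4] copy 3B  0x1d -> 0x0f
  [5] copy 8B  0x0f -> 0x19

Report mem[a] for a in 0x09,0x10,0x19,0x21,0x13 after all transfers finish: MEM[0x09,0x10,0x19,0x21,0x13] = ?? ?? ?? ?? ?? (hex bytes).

[0] 0x13->0x1d len=8 : ff d5 87 b7 71 01 00 54
[1] 0x08->0x12 len=8 : 50 7e f2 e8 87 d2 03 12
[2] 0x1f->0x00 len=3 : 87 b7 71
[3] 0x12->0x24 len=2 : 50 7e
[4] 0x1d->0x0f len=3 : ff d5 87
[5] 0x0f->0x19 len=8 : ff d5 87 50 7e f2 e8 87
query mem[0x09]=0x7e, mem[0x10]=0xd5, mem[0x19]=0xff, mem[0x21]=0x71, mem[0x13]=0x7e

MEM[0x09,0x10,0x19,0x21,0x13] = 7e d5 ff 71 7e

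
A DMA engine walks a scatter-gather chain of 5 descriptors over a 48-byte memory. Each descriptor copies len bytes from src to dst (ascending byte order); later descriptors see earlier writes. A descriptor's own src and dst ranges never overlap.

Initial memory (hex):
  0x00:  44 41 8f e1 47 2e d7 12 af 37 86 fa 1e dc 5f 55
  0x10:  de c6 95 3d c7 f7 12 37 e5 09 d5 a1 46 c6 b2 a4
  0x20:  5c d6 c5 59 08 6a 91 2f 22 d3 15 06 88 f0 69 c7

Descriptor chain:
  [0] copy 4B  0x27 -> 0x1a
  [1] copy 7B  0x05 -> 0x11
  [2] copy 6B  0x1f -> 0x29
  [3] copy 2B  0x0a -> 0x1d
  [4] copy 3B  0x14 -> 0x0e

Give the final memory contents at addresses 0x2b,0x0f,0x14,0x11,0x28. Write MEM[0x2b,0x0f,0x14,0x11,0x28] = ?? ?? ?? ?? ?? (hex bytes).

#0 dst[0x1a+4] := {0x2f,0x22,0xd3,0x15}
#1 dst[0x11+7] := {0x2e,0xd7,0x12,0xaf,0x37,0x86,0xfa}
#2 dst[0x29+6] := {0xa4,0x5c,0xd6,0xc5,0x59,0x08}
#3 dst[0x1d+2] := {0x86,0xfa}
#4 dst[0x0e+3] := {0xaf,0x37,0x86}
query mem[0x2b]=0xd6, mem[0x0f]=0x37, mem[0x14]=0xaf, mem[0x11]=0x2e, mem[0x28]=0x22

MEM[0x2b,0x0f,0x14,0x11,0x28] = d6 37 af 2e 22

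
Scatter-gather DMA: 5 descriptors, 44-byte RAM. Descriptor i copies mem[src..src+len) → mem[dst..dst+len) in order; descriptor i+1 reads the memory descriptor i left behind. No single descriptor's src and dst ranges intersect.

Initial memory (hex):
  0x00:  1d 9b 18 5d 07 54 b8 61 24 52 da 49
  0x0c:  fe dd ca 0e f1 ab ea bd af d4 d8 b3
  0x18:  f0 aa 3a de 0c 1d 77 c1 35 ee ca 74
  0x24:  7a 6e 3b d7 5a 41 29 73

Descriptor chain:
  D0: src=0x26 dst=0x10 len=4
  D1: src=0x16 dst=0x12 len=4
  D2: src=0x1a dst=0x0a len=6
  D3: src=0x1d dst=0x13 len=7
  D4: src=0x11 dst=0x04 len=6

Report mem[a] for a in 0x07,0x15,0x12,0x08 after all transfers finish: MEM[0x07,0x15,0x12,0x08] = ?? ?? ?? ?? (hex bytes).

MEM[0x07,0x15,0x12,0x08] = 77 c1 d8 c1

#0 dst[0x10+4] := {0x3b,0xd7,0x5a,0x41}
#1 dst[0x12+4] := {0xd8,0xb3,0xf0,0xaa}
#2 dst[0x0a+6] := {0x3a,0xde,0x0c,0x1d,0x77,0xc1}
#3 dst[0x13+7] := {0x1d,0x77,0xc1,0x35,0xee,0xca,0x74}
#4 dst[0x04+6] := {0xd7,0xd8,0x1d,0x77,0xc1,0x35}
query mem[0x07]=0x77, mem[0x15]=0xc1, mem[0x12]=0xd8, mem[0x08]=0xc1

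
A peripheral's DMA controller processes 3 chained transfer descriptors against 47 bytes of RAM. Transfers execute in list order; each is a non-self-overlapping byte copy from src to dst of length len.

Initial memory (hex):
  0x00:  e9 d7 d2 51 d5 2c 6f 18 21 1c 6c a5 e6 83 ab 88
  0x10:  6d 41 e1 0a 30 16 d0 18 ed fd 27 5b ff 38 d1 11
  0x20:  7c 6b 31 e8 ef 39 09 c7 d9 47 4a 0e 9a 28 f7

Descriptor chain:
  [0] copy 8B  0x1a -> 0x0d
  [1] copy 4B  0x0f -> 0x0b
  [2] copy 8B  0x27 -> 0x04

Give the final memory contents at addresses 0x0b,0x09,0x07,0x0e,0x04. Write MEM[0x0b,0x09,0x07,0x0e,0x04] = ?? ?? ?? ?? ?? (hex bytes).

MEM[0x0b,0x09,0x07,0x0e,0x04] = f7 9a 4a 11 c7

#0 dst[0x0d+8] := {0x27,0x5b,0xff,0x38,0xd1,0x11,0x7c,0x6b}
#1 dst[0x0b+4] := {0xff,0x38,0xd1,0x11}
#2 dst[0x04+8] := {0xc7,0xd9,0x47,0x4a,0x0e,0x9a,0x28,0xf7}
query mem[0x0b]=0xf7, mem[0x09]=0x9a, mem[0x07]=0x4a, mem[0x0e]=0x11, mem[0x04]=0xc7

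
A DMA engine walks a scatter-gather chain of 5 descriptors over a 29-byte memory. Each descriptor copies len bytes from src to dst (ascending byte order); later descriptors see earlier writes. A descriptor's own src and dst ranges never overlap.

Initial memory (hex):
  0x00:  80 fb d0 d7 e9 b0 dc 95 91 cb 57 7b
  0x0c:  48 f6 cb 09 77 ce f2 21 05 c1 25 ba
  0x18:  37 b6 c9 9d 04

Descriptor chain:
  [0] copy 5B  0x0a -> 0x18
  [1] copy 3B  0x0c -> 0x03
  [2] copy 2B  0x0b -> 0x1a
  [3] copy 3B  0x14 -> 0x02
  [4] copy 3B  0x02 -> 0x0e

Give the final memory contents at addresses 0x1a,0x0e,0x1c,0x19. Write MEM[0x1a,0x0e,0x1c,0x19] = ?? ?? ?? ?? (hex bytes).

[0] 0x0a->0x18 len=5 : 57 7b 48 f6 cb
[1] 0x0c->0x03 len=3 : 48 f6 cb
[2] 0x0b->0x1a len=2 : 7b 48
[3] 0x14->0x02 len=3 : 05 c1 25
[4] 0x02->0x0e len=3 : 05 c1 25
query mem[0x1a]=0x7b, mem[0x0e]=0x05, mem[0x1c]=0xcb, mem[0x19]=0x7b

MEM[0x1a,0x0e,0x1c,0x19] = 7b 05 cb 7b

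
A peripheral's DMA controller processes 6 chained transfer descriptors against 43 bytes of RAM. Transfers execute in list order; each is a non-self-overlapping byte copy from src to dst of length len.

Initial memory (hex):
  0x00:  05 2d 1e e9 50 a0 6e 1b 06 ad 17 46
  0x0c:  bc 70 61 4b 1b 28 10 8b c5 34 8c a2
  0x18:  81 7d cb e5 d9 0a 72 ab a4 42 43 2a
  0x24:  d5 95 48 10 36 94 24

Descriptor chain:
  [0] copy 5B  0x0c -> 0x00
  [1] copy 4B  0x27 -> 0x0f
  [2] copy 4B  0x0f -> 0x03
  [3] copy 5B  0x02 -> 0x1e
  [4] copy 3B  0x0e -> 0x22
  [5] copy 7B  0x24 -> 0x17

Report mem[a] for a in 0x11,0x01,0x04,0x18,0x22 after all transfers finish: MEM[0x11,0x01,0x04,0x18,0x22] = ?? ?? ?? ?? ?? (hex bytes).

D0: mem[0x00..0x04] <- [bc 70 61 4b 1b]
D1: mem[0x0f..0x12] <- [10 36 94 24]
D2: mem[0x03..0x06] <- [10 36 94 24]
D3: mem[0x1e..0x22] <- [61 10 36 94 24]
D4: mem[0x22..0x24] <- [61 10 36]
D5: mem[0x17..0x1d] <- [36 95 48 10 36 94 24]
query mem[0x11]=0x94, mem[0x01]=0x70, mem[0x04]=0x36, mem[0x18]=0x95, mem[0x22]=0x61

MEM[0x11,0x01,0x04,0x18,0x22] = 94 70 36 95 61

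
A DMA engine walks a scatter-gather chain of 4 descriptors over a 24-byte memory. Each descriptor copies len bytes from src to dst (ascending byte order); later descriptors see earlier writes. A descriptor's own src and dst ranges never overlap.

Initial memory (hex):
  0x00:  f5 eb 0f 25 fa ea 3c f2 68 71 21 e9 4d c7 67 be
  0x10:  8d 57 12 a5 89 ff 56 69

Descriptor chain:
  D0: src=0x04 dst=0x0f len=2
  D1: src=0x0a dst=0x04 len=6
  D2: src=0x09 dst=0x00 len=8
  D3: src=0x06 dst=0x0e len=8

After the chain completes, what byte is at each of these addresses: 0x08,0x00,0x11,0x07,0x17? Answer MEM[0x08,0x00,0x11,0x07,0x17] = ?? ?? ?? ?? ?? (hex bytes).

#0 dst[0x0f+2] := {0xfa,0xea}
#1 dst[0x04+6] := {0x21,0xe9,0x4d,0xc7,0x67,0xfa}
#2 dst[0x00+8] := {0xfa,0x21,0xe9,0x4d,0xc7,0x67,0xfa,0xea}
#3 dst[0x0e+8] := {0xfa,0xea,0x67,0xfa,0x21,0xe9,0x4d,0xc7}
query mem[0x08]=0x67, mem[0x00]=0xfa, mem[0x11]=0xfa, mem[0x07]=0xea, mem[0x17]=0x69

MEM[0x08,0x00,0x11,0x07,0x17] = 67 fa fa ea 69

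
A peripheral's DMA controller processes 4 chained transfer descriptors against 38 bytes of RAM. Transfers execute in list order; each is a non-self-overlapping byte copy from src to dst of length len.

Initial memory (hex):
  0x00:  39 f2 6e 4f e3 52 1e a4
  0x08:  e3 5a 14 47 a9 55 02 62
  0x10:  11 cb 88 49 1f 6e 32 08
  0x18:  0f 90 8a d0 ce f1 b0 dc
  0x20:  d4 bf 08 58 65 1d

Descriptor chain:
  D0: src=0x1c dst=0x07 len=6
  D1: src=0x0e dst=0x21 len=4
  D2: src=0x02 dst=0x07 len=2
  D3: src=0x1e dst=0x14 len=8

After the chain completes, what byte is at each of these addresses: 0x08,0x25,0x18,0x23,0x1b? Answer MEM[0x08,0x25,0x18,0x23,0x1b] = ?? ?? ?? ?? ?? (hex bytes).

MEM[0x08,0x25,0x18,0x23,0x1b] = 4f 1d 62 11 1d

  after D0: wrote 6B at 0x07 = cef1b0dcd4bf
  after D1: wrote 4B at 0x21 = 026211cb
  after D2: wrote 2B at 0x07 = 6e4f
  after D3: wrote 8B at 0x14 = b0dcd4026211cb1d
query mem[0x08]=0x4f, mem[0x25]=0x1d, mem[0x18]=0x62, mem[0x23]=0x11, mem[0x1b]=0x1d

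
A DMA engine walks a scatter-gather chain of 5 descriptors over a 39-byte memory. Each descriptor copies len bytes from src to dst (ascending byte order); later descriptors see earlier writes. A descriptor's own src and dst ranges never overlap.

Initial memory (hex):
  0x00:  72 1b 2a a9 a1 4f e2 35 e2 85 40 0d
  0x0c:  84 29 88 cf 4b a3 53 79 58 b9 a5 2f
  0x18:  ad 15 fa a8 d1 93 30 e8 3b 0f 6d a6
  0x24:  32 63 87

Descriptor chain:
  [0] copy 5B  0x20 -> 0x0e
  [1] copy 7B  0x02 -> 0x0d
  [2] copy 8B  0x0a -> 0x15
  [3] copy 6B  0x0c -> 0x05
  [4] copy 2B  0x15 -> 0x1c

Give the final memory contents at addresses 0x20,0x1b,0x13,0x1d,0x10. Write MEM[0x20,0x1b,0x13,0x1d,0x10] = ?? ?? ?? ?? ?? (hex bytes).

MEM[0x20,0x1b,0x13,0x1d,0x10] = 3b 4f e2 0d 4f

[0] 0x20->0x0e len=5 : 3b 0f 6d a6 32
[1] 0x02->0x0d len=7 : 2a a9 a1 4f e2 35 e2
[2] 0x0a->0x15 len=8 : 40 0d 84 2a a9 a1 4f e2
[3] 0x0c->0x05 len=6 : 84 2a a9 a1 4f e2
[4] 0x15->0x1c len=2 : 40 0d
query mem[0x20]=0x3b, mem[0x1b]=0x4f, mem[0x13]=0xe2, mem[0x1d]=0x0d, mem[0x10]=0x4f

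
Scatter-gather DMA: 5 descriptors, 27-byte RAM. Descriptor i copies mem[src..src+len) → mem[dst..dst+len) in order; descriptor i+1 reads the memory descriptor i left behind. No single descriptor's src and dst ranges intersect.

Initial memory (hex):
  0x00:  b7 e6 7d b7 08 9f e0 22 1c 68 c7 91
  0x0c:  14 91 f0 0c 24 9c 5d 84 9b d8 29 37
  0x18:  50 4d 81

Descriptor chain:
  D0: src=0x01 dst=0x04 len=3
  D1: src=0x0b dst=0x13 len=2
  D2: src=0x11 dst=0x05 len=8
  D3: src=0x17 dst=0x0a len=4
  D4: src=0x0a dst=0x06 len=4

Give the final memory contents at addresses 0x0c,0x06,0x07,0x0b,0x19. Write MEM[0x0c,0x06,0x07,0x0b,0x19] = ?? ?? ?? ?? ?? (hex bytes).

  after D0: wrote 3B at 0x04 = e67db7
  after D1: wrote 2B at 0x13 = 9114
  after D2: wrote 8B at 0x05 = 9c5d9114d8293750
  after D3: wrote 4B at 0x0a = 37504d81
  after D4: wrote 4B at 0x06 = 37504d81
query mem[0x0c]=0x4d, mem[0x06]=0x37, mem[0x07]=0x50, mem[0x0b]=0x50, mem[0x19]=0x4d

MEM[0x0c,0x06,0x07,0x0b,0x19] = 4d 37 50 50 4d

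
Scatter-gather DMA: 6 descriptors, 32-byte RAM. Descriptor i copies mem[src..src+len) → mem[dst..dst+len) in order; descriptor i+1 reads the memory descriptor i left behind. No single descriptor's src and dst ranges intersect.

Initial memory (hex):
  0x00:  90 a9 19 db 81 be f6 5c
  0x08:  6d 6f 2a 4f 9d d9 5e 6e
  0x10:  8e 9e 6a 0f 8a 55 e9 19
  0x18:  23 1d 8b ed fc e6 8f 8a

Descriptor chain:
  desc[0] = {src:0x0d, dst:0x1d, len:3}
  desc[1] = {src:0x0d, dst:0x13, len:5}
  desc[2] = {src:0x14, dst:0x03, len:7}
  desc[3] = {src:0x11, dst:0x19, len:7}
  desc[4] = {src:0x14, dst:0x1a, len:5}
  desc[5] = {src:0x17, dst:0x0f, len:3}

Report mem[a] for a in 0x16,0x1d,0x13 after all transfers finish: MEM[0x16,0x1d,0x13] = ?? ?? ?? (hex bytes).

MEM[0x16,0x1d,0x13] = 8e 9e d9

[0] 0x0d->0x1d len=3 : d9 5e 6e
[1] 0x0d->0x13 len=5 : d9 5e 6e 8e 9e
[2] 0x14->0x03 len=7 : 5e 6e 8e 9e 23 1d 8b
[3] 0x11->0x19 len=7 : 9e 6a d9 5e 6e 8e 9e
[4] 0x14->0x1a len=5 : 5e 6e 8e 9e 23
[5] 0x17->0x0f len=3 : 9e 23 9e
query mem[0x16]=0x8e, mem[0x1d]=0x9e, mem[0x13]=0xd9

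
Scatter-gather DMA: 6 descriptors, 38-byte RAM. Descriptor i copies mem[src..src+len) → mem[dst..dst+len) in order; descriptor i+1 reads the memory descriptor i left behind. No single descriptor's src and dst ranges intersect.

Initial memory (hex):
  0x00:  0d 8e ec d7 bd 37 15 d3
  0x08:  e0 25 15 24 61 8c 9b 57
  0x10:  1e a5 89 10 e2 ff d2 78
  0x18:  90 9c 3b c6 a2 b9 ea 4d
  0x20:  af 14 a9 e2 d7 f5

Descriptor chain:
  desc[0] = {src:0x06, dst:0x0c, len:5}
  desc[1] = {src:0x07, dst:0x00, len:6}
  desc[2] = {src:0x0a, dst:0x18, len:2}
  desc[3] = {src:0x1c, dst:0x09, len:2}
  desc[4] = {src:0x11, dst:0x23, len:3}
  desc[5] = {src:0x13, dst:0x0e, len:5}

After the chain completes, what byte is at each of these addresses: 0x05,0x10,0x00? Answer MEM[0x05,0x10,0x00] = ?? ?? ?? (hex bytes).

MEM[0x05,0x10,0x00] = 15 ff d3

#0 dst[0x0c+5] := {0x15,0xd3,0xe0,0x25,0x15}
#1 dst[0x00+6] := {0xd3,0xe0,0x25,0x15,0x24,0x15}
#2 dst[0x18+2] := {0x15,0x24}
#3 dst[0x09+2] := {0xa2,0xb9}
#4 dst[0x23+3] := {0xa5,0x89,0x10}
#5 dst[0x0e+5] := {0x10,0xe2,0xff,0xd2,0x78}
query mem[0x05]=0x15, mem[0x10]=0xff, mem[0x00]=0xd3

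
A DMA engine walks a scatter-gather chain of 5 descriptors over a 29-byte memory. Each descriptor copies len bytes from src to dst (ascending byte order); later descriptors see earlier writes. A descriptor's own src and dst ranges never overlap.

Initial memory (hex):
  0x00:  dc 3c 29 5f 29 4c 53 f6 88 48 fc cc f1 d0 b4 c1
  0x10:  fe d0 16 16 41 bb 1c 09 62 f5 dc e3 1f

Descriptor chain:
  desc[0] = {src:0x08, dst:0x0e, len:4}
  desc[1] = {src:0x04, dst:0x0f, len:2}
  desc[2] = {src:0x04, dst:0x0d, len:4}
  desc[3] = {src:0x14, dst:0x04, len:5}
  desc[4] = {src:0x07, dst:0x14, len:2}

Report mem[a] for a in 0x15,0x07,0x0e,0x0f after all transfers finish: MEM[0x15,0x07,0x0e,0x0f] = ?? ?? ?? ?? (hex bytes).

#0 dst[0x0e+4] := {0x88,0x48,0xfc,0xcc}
#1 dst[0x0f+2] := {0x29,0x4c}
#2 dst[0x0d+4] := {0x29,0x4c,0x53,0xf6}
#3 dst[0x04+5] := {0x41,0xbb,0x1c,0x09,0x62}
#4 dst[0x14+2] := {0x09,0x62}
query mem[0x15]=0x62, mem[0x07]=0x09, mem[0x0e]=0x4c, mem[0x0f]=0x53

MEM[0x15,0x07,0x0e,0x0f] = 62 09 4c 53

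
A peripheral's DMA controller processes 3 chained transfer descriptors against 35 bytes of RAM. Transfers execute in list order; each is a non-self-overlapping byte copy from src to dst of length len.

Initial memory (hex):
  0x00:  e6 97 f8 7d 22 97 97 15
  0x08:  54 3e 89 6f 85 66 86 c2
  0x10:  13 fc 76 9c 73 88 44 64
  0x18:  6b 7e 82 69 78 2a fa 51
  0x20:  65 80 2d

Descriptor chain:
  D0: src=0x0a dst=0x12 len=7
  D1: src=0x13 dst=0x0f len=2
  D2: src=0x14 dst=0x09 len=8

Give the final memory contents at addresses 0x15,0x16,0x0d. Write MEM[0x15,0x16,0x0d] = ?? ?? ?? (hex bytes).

MEM[0x15,0x16,0x0d] = 66 86 13

  after D0: wrote 7B at 0x12 = 896f856686c213
  after D1: wrote 2B at 0x0f = 6f85
  after D2: wrote 8B at 0x09 = 856686c2137e8269
query mem[0x15]=0x66, mem[0x16]=0x86, mem[0x0d]=0x13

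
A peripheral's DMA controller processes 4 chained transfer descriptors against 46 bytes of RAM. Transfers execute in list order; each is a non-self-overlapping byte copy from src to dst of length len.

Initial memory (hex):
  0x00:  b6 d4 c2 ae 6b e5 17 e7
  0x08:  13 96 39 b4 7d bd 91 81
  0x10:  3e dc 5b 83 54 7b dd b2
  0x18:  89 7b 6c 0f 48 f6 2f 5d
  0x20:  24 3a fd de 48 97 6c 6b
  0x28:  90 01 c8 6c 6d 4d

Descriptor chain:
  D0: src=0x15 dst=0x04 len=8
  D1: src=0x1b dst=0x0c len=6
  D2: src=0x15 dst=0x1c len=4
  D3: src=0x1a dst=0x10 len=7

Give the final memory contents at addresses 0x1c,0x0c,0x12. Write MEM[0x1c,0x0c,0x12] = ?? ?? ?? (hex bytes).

  after D0: wrote 8B at 0x04 = 7bddb2897b6c0f48
  after D1: wrote 6B at 0x0c = 0f48f62f5d24
  after D2: wrote 4B at 0x1c = 7bddb289
  after D3: wrote 7B at 0x10 = 6c0f7bddb28924
query mem[0x1c]=0x7b, mem[0x0c]=0x0f, mem[0x12]=0x7b

MEM[0x1c,0x0c,0x12] = 7b 0f 7b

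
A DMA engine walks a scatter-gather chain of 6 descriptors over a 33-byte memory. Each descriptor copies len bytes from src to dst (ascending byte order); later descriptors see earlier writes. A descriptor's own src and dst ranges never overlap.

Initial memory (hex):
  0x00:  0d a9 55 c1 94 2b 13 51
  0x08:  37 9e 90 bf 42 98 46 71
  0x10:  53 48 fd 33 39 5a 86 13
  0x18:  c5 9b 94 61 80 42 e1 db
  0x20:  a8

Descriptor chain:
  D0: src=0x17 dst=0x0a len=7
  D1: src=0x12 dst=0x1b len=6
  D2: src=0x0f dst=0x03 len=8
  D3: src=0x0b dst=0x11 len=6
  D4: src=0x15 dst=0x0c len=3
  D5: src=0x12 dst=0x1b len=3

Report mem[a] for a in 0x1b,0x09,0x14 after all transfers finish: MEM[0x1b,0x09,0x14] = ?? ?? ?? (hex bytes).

MEM[0x1b,0x09,0x14] = 9b 5a 61

  after D0: wrote 7B at 0x0a = 13c59b94618042
  after D1: wrote 6B at 0x1b = fd33395a8613
  after D2: wrote 8B at 0x03 = 804248fd33395a86
  after D3: wrote 6B at 0x11 = c59b94618042
  after D4: wrote 3B at 0x0c = 804213
  after D5: wrote 3B at 0x1b = 9b9461
query mem[0x1b]=0x9b, mem[0x09]=0x5a, mem[0x14]=0x61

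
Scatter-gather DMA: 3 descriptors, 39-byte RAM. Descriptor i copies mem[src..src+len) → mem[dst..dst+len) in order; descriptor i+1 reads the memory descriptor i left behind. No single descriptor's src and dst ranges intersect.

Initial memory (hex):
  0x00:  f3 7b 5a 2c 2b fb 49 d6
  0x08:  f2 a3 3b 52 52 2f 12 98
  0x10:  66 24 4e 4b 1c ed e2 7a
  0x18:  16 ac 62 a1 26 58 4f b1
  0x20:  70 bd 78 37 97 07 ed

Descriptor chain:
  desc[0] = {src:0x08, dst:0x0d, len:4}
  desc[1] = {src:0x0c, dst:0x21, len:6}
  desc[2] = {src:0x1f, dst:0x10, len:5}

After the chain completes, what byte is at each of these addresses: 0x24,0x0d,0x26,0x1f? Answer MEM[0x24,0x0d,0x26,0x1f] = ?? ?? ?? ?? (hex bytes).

D0: mem[0x0d..0x10] <- [f2 a3 3b 52]
D1: mem[0x21..0x26] <- [52 f2 a3 3b 52 24]
D2: mem[0x10..0x14] <- [b1 70 52 f2 a3]
query mem[0x24]=0x3b, mem[0x0d]=0xf2, mem[0x26]=0x24, mem[0x1f]=0xb1

MEM[0x24,0x0d,0x26,0x1f] = 3b f2 24 b1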